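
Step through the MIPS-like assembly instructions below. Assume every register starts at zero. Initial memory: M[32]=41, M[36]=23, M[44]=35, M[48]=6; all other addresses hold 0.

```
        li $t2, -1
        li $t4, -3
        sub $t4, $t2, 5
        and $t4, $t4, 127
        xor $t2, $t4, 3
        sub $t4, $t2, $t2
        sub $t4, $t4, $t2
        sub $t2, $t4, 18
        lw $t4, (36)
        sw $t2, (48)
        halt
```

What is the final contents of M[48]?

$t2=-1
$t4=-3
$t4=(-1)-5=-6
$t4=(-6)&127=122
$t2=122^3=121
$t4=121-121=0
$t4=0-121=-121
$t2=(-121)-18=-139
$t4=M[36]=23
sw $t2, (48) → M[48]=-139
halt.

-139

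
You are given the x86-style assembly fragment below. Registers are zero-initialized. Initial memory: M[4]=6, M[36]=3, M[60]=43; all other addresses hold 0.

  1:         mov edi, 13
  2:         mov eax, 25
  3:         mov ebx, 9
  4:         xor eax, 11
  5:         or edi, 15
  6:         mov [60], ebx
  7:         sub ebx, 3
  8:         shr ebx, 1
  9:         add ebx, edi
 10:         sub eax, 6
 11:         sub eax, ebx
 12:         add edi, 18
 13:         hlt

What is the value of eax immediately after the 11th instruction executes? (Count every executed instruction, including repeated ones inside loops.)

-6

after mov edi, 13: edi=13
after mov eax, 25: eax=25
after mov ebx, 9: ebx=9
after xor eax, 11: eax=25^11=18
after or edi, 15: edi=13|15=15
mov [60], ebx → M[60]=9
after sub ebx, 3: ebx=9-3=6
after shr ebx, 1: ebx=6>>1=3
after add ebx, edi: ebx=3+15=18
after sub eax, 6: eax=18-6=12
after sub eax, ebx: eax=12-18=-6
After step 11: eax = -6.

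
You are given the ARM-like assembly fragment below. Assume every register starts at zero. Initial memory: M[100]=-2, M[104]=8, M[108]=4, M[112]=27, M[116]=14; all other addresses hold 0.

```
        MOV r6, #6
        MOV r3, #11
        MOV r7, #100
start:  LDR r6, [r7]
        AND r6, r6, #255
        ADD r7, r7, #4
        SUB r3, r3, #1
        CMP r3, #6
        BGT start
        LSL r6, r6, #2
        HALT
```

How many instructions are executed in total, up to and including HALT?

MOV r6, #6 → r6=6
MOV r3, #11 → r3=11
MOV r7, #100 → r7=100
LDR r6, [r7] → r6=M[100]=-2
AND r6, r6, #255 → r6=(-2)&255=254
ADD r7, r7, #4 → r7=100+4=104
SUB r3, r3, #1 → r3=11-1=10
CMP r3, #6  (cmp 10,6)
BGT start: taken
LDR r6, [r7] → r6=M[104]=8
AND r6, r6, #255 → r6=8&255=8
ADD r7, r7, #4 → r7=104+4=108
SUB r3, r3, #1 → r3=10-1=9
CMP r3, #6  (cmp 9,6)
BGT start: taken
LDR r6, [r7] → r6=M[108]=4
AND r6, r6, #255 → r6=4&255=4
ADD r7, r7, #4 → r7=108+4=112
SUB r3, r3, #1 → r3=9-1=8
CMP r3, #6  (cmp 8,6)
BGT start: taken
LDR r6, [r7] → r6=M[112]=27
AND r6, r6, #255 → r6=27&255=27
ADD r7, r7, #4 → r7=112+4=116
SUB r3, r3, #1 → r3=8-1=7
CMP r3, #6  (cmp 7,6)
BGT start: taken
LDR r6, [r7] → r6=M[116]=14
AND r6, r6, #255 → r6=14&255=14
ADD r7, r7, #4 → r7=116+4=120
SUB r3, r3, #1 → r3=7-1=6
CMP r3, #6  (cmp 6,6)
BGT start: not taken
LSL r6, r6, #2 → r6=14<<2=56
halt.
Total executed instructions: 35.

35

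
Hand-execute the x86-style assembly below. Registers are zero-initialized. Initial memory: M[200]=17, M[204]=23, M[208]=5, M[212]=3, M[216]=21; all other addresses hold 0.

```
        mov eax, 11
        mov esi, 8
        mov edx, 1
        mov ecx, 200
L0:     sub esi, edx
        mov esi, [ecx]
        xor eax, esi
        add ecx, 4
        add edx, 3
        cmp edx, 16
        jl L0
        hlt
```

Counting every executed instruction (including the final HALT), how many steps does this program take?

40

after mov eax, 11: eax=11
after mov esi, 8: esi=8
after mov edx, 1: edx=1
after mov ecx, 200: ecx=200
after sub esi, edx: esi=8-1=7
after mov esi, [ecx]: esi=M[200]=17
after xor eax, esi: eax=11^17=26
after add ecx, 4: ecx=200+4=204
after add edx, 3: edx=1+3=4
cmp edx, 16  (cmp 4,16)
jl L0: taken
after sub esi, edx: esi=17-4=13
after mov esi, [ecx]: esi=M[204]=23
after xor eax, esi: eax=26^23=13
after add ecx, 4: ecx=204+4=208
after add edx, 3: edx=4+3=7
cmp edx, 16  (cmp 7,16)
jl L0: taken
after sub esi, edx: esi=23-7=16
after mov esi, [ecx]: esi=M[208]=5
after xor eax, esi: eax=13^5=8
after add ecx, 4: ecx=208+4=212
after add edx, 3: edx=7+3=10
cmp edx, 16  (cmp 10,16)
jl L0: taken
after sub esi, edx: esi=5-10=-5
after mov esi, [ecx]: esi=M[212]=3
after xor eax, esi: eax=8^3=11
after add ecx, 4: ecx=212+4=216
after add edx, 3: edx=10+3=13
cmp edx, 16  (cmp 13,16)
jl L0: taken
after sub esi, edx: esi=3-13=-10
after mov esi, [ecx]: esi=M[216]=21
after xor eax, esi: eax=11^21=30
after add ecx, 4: ecx=216+4=220
after add edx, 3: edx=13+3=16
cmp edx, 16  (cmp 16,16)
jl L0: not taken
halt.
Total executed instructions: 40.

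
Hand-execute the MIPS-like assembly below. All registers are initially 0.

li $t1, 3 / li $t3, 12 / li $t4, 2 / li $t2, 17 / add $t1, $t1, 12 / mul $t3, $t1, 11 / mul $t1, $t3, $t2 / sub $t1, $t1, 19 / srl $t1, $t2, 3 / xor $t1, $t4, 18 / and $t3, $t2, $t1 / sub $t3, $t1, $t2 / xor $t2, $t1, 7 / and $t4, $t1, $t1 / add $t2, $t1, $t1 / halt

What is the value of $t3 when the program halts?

-1

$t1=3
$t3=12
$t4=2
$t2=17
$t1=3+12=15
$t3=15*11=165
$t1=165*17=2805
$t1=2805-19=2786
$t1=17>>3=2
$t1=2^18=16
$t3=17&16=16
$t3=16-17=-1
$t2=16^7=23
$t4=16&16=16
$t2=16+16=32
halt.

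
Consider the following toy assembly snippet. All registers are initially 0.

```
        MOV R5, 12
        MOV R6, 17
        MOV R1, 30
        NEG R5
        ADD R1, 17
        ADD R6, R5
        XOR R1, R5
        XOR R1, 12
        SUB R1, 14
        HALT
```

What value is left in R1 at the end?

-55

R5=12
R6=17
R1=30
R5=-(12)=-12
R1=30+17=47
R6=17+(-12)=5
R1=47^(-12)=-37
R1=(-37)^12=-41
R1=(-41)-14=-55
halt.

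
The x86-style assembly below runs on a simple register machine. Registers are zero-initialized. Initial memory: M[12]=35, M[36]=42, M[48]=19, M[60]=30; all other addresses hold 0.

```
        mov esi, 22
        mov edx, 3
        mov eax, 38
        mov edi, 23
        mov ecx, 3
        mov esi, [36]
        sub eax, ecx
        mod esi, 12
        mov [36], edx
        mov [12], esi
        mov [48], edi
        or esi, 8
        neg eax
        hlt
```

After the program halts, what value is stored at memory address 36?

3

esi=22
edx=3
eax=38
edi=23
ecx=3
esi=M[36]=42
eax=38-3=35
esi=42%12=6
mov [36], edx → M[36]=3
mov [12], esi → M[12]=6
mov [48], edi → M[48]=23
esi=6|8=14
eax=-(35)=-35
halt.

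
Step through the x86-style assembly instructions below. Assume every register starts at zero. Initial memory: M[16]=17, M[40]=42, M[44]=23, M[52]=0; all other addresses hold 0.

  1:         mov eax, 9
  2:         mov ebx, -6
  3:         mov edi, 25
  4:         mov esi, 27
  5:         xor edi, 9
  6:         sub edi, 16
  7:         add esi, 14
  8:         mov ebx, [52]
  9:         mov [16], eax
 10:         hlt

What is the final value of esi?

41

after mov eax, 9: eax=9
after mov ebx, -6: ebx=-6
after mov edi, 25: edi=25
after mov esi, 27: esi=27
after xor edi, 9: edi=25^9=16
after sub edi, 16: edi=16-16=0
after add esi, 14: esi=27+14=41
after mov ebx, [52]: ebx=M[52]=0
mov [16], eax → M[16]=9
halt.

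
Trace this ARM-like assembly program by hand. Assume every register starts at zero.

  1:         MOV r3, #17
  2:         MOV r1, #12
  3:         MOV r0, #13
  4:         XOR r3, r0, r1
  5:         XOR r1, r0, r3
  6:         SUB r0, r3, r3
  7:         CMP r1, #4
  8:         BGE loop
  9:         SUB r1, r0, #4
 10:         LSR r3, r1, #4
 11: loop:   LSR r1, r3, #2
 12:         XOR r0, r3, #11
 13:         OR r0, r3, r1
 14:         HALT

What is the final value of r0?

r3=17
r1=12
r0=13
r3=13^12=1
r1=13^1=12
r0=1-1=0
CMP r1, #4  (cmp 12,4)
BGE loop: taken
r1=1>>2=0
r0=1^11=10
r0=1|0=1
halt.

1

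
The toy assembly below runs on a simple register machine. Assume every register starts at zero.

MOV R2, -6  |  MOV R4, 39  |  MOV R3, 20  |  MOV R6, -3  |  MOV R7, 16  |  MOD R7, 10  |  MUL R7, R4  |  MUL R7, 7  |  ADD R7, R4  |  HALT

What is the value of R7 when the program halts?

MOV R2, -6 → R2=-6
MOV R4, 39 → R4=39
MOV R3, 20 → R3=20
MOV R6, -3 → R6=-3
MOV R7, 16 → R7=16
MOD R7, 10 → R7=16%10=6
MUL R7, R4 → R7=6*39=234
MUL R7, 7 → R7=234*7=1638
ADD R7, R4 → R7=1638+39=1677
halt.

1677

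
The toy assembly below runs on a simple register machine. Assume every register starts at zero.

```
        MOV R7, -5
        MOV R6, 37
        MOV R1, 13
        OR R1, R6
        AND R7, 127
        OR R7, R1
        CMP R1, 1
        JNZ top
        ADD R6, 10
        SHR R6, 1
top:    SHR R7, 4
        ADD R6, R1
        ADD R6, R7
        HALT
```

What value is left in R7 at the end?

7

after MOV R7, -5: R7=-5
after MOV R6, 37: R6=37
after MOV R1, 13: R1=13
after OR R1, R6: R1=13|37=45
after AND R7, 127: R7=(-5)&127=123
after OR R7, R1: R7=123|45=127
CMP R1, 1  (cmp 45,1)
JNZ top: taken
after SHR R7, 4: R7=127>>4=7
after ADD R6, R1: R6=37+45=82
after ADD R6, R7: R6=82+7=89
halt.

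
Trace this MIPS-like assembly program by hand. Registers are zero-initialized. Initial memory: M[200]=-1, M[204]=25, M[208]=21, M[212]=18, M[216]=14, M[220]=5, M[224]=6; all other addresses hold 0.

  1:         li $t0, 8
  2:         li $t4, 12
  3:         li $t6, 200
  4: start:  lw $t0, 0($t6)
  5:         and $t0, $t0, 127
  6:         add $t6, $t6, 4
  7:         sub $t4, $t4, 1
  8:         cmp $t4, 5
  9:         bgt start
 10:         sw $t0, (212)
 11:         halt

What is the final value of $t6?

$t0=8
$t4=12
$t6=200
$t0=M[200]=-1
$t0=(-1)&127=127
$t6=200+4=204
$t4=12-1=11
cmp $t4, 5  (cmp 11,5)
bgt start: taken
$t0=M[204]=25
$t0=25&127=25
$t6=204+4=208
$t4=11-1=10
cmp $t4, 5  (cmp 10,5)
bgt start: taken
$t0=M[208]=21
$t0=21&127=21
$t6=208+4=212
$t4=10-1=9
cmp $t4, 5  (cmp 9,5)
bgt start: taken
$t0=M[212]=18
$t0=18&127=18
$t6=212+4=216
$t4=9-1=8
cmp $t4, 5  (cmp 8,5)
bgt start: taken
$t0=M[216]=14
$t0=14&127=14
$t6=216+4=220
$t4=8-1=7
cmp $t4, 5  (cmp 7,5)
bgt start: taken
$t0=M[220]=5
$t0=5&127=5
$t6=220+4=224
$t4=7-1=6
cmp $t4, 5  (cmp 6,5)
bgt start: taken
$t0=M[224]=6
$t0=6&127=6
$t6=224+4=228
$t4=6-1=5
cmp $t4, 5  (cmp 5,5)
bgt start: not taken
sw $t0, (212) → M[212]=6
halt.

228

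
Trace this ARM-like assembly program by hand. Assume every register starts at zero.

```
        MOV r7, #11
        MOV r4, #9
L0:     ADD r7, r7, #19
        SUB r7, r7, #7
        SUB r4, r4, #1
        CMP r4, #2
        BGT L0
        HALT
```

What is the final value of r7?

95

r7=11
r4=9
r7=11+19=30
r7=30-7=23
r4=9-1=8
CMP r4, #2  (cmp 8,2)
BGT L0: taken
r7=23+19=42
r7=42-7=35
r4=8-1=7
CMP r4, #2  (cmp 7,2)
BGT L0: taken
r7=35+19=54
r7=54-7=47
r4=7-1=6
CMP r4, #2  (cmp 6,2)
BGT L0: taken
r7=47+19=66
r7=66-7=59
r4=6-1=5
CMP r4, #2  (cmp 5,2)
BGT L0: taken
r7=59+19=78
r7=78-7=71
r4=5-1=4
CMP r4, #2  (cmp 4,2)
BGT L0: taken
r7=71+19=90
r7=90-7=83
r4=4-1=3
CMP r4, #2  (cmp 3,2)
BGT L0: taken
r7=83+19=102
r7=102-7=95
r4=3-1=2
CMP r4, #2  (cmp 2,2)
BGT L0: not taken
halt.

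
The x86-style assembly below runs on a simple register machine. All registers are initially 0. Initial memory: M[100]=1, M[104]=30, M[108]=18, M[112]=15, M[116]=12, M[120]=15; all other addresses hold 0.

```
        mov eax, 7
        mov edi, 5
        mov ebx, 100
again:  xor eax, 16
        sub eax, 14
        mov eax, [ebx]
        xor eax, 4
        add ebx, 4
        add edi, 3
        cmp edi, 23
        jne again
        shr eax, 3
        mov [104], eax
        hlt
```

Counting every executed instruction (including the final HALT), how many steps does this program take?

after mov eax, 7: eax=7
after mov edi, 5: edi=5
after mov ebx, 100: ebx=100
after xor eax, 16: eax=7^16=23
after sub eax, 14: eax=23-14=9
after mov eax, [ebx]: eax=M[100]=1
after xor eax, 4: eax=1^4=5
after add ebx, 4: ebx=100+4=104
after add edi, 3: edi=5+3=8
cmp edi, 23  (cmp 8,23)
jne again: taken
after xor eax, 16: eax=5^16=21
after sub eax, 14: eax=21-14=7
after mov eax, [ebx]: eax=M[104]=30
after xor eax, 4: eax=30^4=26
after add ebx, 4: ebx=104+4=108
after add edi, 3: edi=8+3=11
cmp edi, 23  (cmp 11,23)
jne again: taken
after xor eax, 16: eax=26^16=10
after sub eax, 14: eax=10-14=-4
after mov eax, [ebx]: eax=M[108]=18
after xor eax, 4: eax=18^4=22
after add ebx, 4: ebx=108+4=112
after add edi, 3: edi=11+3=14
cmp edi, 23  (cmp 14,23)
jne again: taken
after xor eax, 16: eax=22^16=6
after sub eax, 14: eax=6-14=-8
after mov eax, [ebx]: eax=M[112]=15
after xor eax, 4: eax=15^4=11
after add ebx, 4: ebx=112+4=116
after add edi, 3: edi=14+3=17
cmp edi, 23  (cmp 17,23)
jne again: taken
after xor eax, 16: eax=11^16=27
after sub eax, 14: eax=27-14=13
after mov eax, [ebx]: eax=M[116]=12
after xor eax, 4: eax=12^4=8
after add ebx, 4: ebx=116+4=120
after add edi, 3: edi=17+3=20
cmp edi, 23  (cmp 20,23)
jne again: taken
after xor eax, 16: eax=8^16=24
after sub eax, 14: eax=24-14=10
after mov eax, [ebx]: eax=M[120]=15
after xor eax, 4: eax=15^4=11
after add ebx, 4: ebx=120+4=124
after add edi, 3: edi=20+3=23
cmp edi, 23  (cmp 23,23)
jne again: not taken
after shr eax, 3: eax=11>>3=1
mov [104], eax → M[104]=1
halt.
Total executed instructions: 54.

54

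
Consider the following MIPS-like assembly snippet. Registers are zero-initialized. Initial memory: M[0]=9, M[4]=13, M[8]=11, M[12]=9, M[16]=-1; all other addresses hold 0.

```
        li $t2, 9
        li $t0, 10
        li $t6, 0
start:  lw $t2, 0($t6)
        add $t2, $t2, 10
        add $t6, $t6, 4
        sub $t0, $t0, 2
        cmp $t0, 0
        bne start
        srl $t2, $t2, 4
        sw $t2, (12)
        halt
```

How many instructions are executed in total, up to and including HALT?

36

$t2=9
$t0=10
$t6=0
$t2=M[0]=9
$t2=9+10=19
$t6=0+4=4
$t0=10-2=8
cmp $t0, 0  (cmp 8,0)
bne start: taken
$t2=M[4]=13
$t2=13+10=23
$t6=4+4=8
$t0=8-2=6
cmp $t0, 0  (cmp 6,0)
bne start: taken
$t2=M[8]=11
$t2=11+10=21
$t6=8+4=12
$t0=6-2=4
cmp $t0, 0  (cmp 4,0)
bne start: taken
$t2=M[12]=9
$t2=9+10=19
$t6=12+4=16
$t0=4-2=2
cmp $t0, 0  (cmp 2,0)
bne start: taken
$t2=M[16]=-1
$t2=(-1)+10=9
$t6=16+4=20
$t0=2-2=0
cmp $t0, 0  (cmp 0,0)
bne start: not taken
$t2=9>>4=0
sw $t2, (12) → M[12]=0
halt.
Total executed instructions: 36.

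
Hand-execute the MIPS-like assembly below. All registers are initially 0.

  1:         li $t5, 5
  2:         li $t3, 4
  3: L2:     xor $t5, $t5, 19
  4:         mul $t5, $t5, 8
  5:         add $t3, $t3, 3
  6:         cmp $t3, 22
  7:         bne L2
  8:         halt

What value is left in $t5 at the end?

5280344

after li $t5, 5: $t5=5
after li $t3, 4: $t3=4
after xor $t5, $t5, 19: $t5=5^19=22
after mul $t5, $t5, 8: $t5=22*8=176
after add $t3, $t3, 3: $t3=4+3=7
cmp $t3, 22  (cmp 7,22)
bne L2: taken
after xor $t5, $t5, 19: $t5=176^19=163
after mul $t5, $t5, 8: $t5=163*8=1304
after add $t3, $t3, 3: $t3=7+3=10
cmp $t3, 22  (cmp 10,22)
bne L2: taken
after xor $t5, $t5, 19: $t5=1304^19=1291
after mul $t5, $t5, 8: $t5=1291*8=10328
after add $t3, $t3, 3: $t3=10+3=13
cmp $t3, 22  (cmp 13,22)
bne L2: taken
after xor $t5, $t5, 19: $t5=10328^19=10315
after mul $t5, $t5, 8: $t5=10315*8=82520
after add $t3, $t3, 3: $t3=13+3=16
cmp $t3, 22  (cmp 16,22)
bne L2: taken
after xor $t5, $t5, 19: $t5=82520^19=82507
after mul $t5, $t5, 8: $t5=82507*8=660056
after add $t3, $t3, 3: $t3=16+3=19
cmp $t3, 22  (cmp 19,22)
bne L2: taken
after xor $t5, $t5, 19: $t5=660056^19=660043
after mul $t5, $t5, 8: $t5=660043*8=5280344
after add $t3, $t3, 3: $t3=19+3=22
cmp $t3, 22  (cmp 22,22)
bne L2: not taken
halt.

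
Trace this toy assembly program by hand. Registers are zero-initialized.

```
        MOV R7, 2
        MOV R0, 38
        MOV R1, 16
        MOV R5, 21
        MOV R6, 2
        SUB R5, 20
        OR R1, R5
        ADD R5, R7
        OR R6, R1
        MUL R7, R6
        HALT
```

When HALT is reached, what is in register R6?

19

R7=2
R0=38
R1=16
R5=21
R6=2
R5=21-20=1
R1=16|1=17
R5=1+2=3
R6=2|17=19
R7=2*19=38
halt.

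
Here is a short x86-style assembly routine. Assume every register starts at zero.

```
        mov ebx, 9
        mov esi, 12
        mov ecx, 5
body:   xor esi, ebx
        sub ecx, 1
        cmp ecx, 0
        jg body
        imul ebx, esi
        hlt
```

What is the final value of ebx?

45

mov ebx, 9 → ebx=9
mov esi, 12 → esi=12
mov ecx, 5 → ecx=5
xor esi, ebx → esi=12^9=5
sub ecx, 1 → ecx=5-1=4
cmp ecx, 0  (cmp 4,0)
jg body: taken
xor esi, ebx → esi=5^9=12
sub ecx, 1 → ecx=4-1=3
cmp ecx, 0  (cmp 3,0)
jg body: taken
xor esi, ebx → esi=12^9=5
sub ecx, 1 → ecx=3-1=2
cmp ecx, 0  (cmp 2,0)
jg body: taken
xor esi, ebx → esi=5^9=12
sub ecx, 1 → ecx=2-1=1
cmp ecx, 0  (cmp 1,0)
jg body: taken
xor esi, ebx → esi=12^9=5
sub ecx, 1 → ecx=1-1=0
cmp ecx, 0  (cmp 0,0)
jg body: not taken
imul ebx, esi → ebx=9*5=45
halt.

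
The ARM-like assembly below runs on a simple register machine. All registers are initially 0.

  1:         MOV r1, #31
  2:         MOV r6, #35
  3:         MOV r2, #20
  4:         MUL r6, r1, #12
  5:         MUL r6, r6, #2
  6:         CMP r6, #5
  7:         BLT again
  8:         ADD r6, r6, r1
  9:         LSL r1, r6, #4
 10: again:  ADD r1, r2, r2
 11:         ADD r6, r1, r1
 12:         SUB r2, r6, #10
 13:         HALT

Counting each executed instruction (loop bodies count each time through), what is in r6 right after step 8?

775

MOV r1, #31 → r1=31
MOV r6, #35 → r6=35
MOV r2, #20 → r2=20
MUL r6, r1, #12 → r6=31*12=372
MUL r6, r6, #2 → r6=372*2=744
CMP r6, #5  (cmp 744,5)
BLT again: not taken
ADD r6, r6, r1 → r6=744+31=775
After step 8: r6 = 775.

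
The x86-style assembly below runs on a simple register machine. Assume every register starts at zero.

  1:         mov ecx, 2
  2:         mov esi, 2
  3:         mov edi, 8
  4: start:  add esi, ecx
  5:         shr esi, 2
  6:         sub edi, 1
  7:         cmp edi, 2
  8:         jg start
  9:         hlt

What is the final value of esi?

ecx=2
esi=2
edi=8
esi=2+2=4
esi=4>>2=1
edi=8-1=7
cmp edi, 2  (cmp 7,2)
jg start: taken
esi=1+2=3
esi=3>>2=0
edi=7-1=6
cmp edi, 2  (cmp 6,2)
jg start: taken
esi=0+2=2
esi=2>>2=0
edi=6-1=5
cmp edi, 2  (cmp 5,2)
jg start: taken
esi=0+2=2
esi=2>>2=0
edi=5-1=4
cmp edi, 2  (cmp 4,2)
jg start: taken
esi=0+2=2
esi=2>>2=0
edi=4-1=3
cmp edi, 2  (cmp 3,2)
jg start: taken
esi=0+2=2
esi=2>>2=0
edi=3-1=2
cmp edi, 2  (cmp 2,2)
jg start: not taken
halt.

0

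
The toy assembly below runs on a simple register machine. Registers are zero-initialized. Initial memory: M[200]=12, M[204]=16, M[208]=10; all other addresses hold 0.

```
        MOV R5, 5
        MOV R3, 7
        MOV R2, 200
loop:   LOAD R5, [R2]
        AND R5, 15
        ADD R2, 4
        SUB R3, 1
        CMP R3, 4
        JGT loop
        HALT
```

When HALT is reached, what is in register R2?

MOV R5, 5 → R5=5
MOV R3, 7 → R3=7
MOV R2, 200 → R2=200
LOAD R5, [R2] → R5=M[200]=12
AND R5, 15 → R5=12&15=12
ADD R2, 4 → R2=200+4=204
SUB R3, 1 → R3=7-1=6
CMP R3, 4  (cmp 6,4)
JGT loop: taken
LOAD R5, [R2] → R5=M[204]=16
AND R5, 15 → R5=16&15=0
ADD R2, 4 → R2=204+4=208
SUB R3, 1 → R3=6-1=5
CMP R3, 4  (cmp 5,4)
JGT loop: taken
LOAD R5, [R2] → R5=M[208]=10
AND R5, 15 → R5=10&15=10
ADD R2, 4 → R2=208+4=212
SUB R3, 1 → R3=5-1=4
CMP R3, 4  (cmp 4,4)
JGT loop: not taken
halt.

212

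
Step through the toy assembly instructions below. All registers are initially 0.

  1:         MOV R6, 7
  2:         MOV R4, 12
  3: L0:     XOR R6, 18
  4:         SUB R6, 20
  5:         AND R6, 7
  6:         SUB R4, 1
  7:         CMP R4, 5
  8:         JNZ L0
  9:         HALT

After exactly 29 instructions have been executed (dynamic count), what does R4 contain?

8

MOV R6, 7 → R6=7
MOV R4, 12 → R4=12
XOR R6, 18 → R6=7^18=21
SUB R6, 20 → R6=21-20=1
AND R6, 7 → R6=1&7=1
SUB R4, 1 → R4=12-1=11
CMP R4, 5  (cmp 11,5)
JNZ L0: taken
XOR R6, 18 → R6=1^18=19
SUB R6, 20 → R6=19-20=-1
AND R6, 7 → R6=(-1)&7=7
SUB R4, 1 → R4=11-1=10
CMP R4, 5  (cmp 10,5)
JNZ L0: taken
XOR R6, 18 → R6=7^18=21
SUB R6, 20 → R6=21-20=1
AND R6, 7 → R6=1&7=1
SUB R4, 1 → R4=10-1=9
CMP R4, 5  (cmp 9,5)
JNZ L0: taken
XOR R6, 18 → R6=1^18=19
SUB R6, 20 → R6=19-20=-1
AND R6, 7 → R6=(-1)&7=7
SUB R4, 1 → R4=9-1=8
CMP R4, 5  (cmp 8,5)
JNZ L0: taken
XOR R6, 18 → R6=7^18=21
SUB R6, 20 → R6=21-20=1
AND R6, 7 → R6=1&7=1
After step 29: R4 = 8.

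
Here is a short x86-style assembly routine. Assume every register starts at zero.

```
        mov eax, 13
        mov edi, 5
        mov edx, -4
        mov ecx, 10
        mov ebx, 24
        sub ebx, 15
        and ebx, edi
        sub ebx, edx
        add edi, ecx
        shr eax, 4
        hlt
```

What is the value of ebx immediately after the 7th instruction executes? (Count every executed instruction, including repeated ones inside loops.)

1

eax=13
edi=5
edx=-4
ecx=10
ebx=24
ebx=24-15=9
ebx=9&5=1
After step 7: ebx = 1.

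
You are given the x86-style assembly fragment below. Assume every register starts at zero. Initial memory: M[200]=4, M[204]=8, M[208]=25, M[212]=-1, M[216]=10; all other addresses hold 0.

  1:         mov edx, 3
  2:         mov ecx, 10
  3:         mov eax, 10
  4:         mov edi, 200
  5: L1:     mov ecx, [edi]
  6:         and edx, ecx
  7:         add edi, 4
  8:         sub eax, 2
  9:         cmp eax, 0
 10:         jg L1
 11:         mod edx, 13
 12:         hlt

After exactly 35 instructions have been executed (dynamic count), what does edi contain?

220

edx=3
ecx=10
eax=10
edi=200
ecx=M[200]=4
edx=3&4=0
edi=200+4=204
eax=10-2=8
cmp eax, 0  (cmp 8,0)
jg L1: taken
ecx=M[204]=8
edx=0&8=0
edi=204+4=208
eax=8-2=6
cmp eax, 0  (cmp 6,0)
jg L1: taken
ecx=M[208]=25
edx=0&25=0
edi=208+4=212
eax=6-2=4
cmp eax, 0  (cmp 4,0)
jg L1: taken
ecx=M[212]=-1
edx=0&(-1)=0
edi=212+4=216
eax=4-2=2
cmp eax, 0  (cmp 2,0)
jg L1: taken
ecx=M[216]=10
edx=0&10=0
edi=216+4=220
eax=2-2=0
cmp eax, 0  (cmp 0,0)
jg L1: not taken
edx=0%13=0
After step 35: edi = 220.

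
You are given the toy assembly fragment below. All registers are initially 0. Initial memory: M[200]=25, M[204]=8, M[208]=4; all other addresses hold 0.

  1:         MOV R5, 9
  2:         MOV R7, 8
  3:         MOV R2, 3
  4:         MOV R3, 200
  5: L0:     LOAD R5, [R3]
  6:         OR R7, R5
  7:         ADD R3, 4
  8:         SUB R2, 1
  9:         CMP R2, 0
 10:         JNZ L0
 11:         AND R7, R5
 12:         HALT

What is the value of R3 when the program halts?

212

MOV R5, 9 → R5=9
MOV R7, 8 → R7=8
MOV R2, 3 → R2=3
MOV R3, 200 → R3=200
LOAD R5, [R3] → R5=M[200]=25
OR R7, R5 → R7=8|25=25
ADD R3, 4 → R3=200+4=204
SUB R2, 1 → R2=3-1=2
CMP R2, 0  (cmp 2,0)
JNZ L0: taken
LOAD R5, [R3] → R5=M[204]=8
OR R7, R5 → R7=25|8=25
ADD R3, 4 → R3=204+4=208
SUB R2, 1 → R2=2-1=1
CMP R2, 0  (cmp 1,0)
JNZ L0: taken
LOAD R5, [R3] → R5=M[208]=4
OR R7, R5 → R7=25|4=29
ADD R3, 4 → R3=208+4=212
SUB R2, 1 → R2=1-1=0
CMP R2, 0  (cmp 0,0)
JNZ L0: not taken
AND R7, R5 → R7=29&4=4
halt.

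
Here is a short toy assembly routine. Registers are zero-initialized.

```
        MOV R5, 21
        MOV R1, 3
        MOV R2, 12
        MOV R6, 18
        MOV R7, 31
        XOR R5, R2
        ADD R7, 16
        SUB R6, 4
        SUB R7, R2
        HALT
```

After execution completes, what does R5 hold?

after MOV R5, 21: R5=21
after MOV R1, 3: R1=3
after MOV R2, 12: R2=12
after MOV R6, 18: R6=18
after MOV R7, 31: R7=31
after XOR R5, R2: R5=21^12=25
after ADD R7, 16: R7=31+16=47
after SUB R6, 4: R6=18-4=14
after SUB R7, R2: R7=47-12=35
halt.

25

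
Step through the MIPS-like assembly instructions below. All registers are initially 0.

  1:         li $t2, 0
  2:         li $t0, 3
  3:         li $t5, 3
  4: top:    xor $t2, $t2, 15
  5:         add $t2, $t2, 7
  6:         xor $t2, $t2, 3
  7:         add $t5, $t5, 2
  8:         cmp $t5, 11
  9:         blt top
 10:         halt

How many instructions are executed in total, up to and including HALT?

$t2=0
$t0=3
$t5=3
$t2=0^15=15
$t2=15+7=22
$t2=22^3=21
$t5=3+2=5
cmp $t5, 11  (cmp 5,11)
blt top: taken
$t2=21^15=26
$t2=26+7=33
$t2=33^3=34
$t5=5+2=7
cmp $t5, 11  (cmp 7,11)
blt top: taken
$t2=34^15=45
$t2=45+7=52
$t2=52^3=55
$t5=7+2=9
cmp $t5, 11  (cmp 9,11)
blt top: taken
$t2=55^15=56
$t2=56+7=63
$t2=63^3=60
$t5=9+2=11
cmp $t5, 11  (cmp 11,11)
blt top: not taken
halt.
Total executed instructions: 28.

28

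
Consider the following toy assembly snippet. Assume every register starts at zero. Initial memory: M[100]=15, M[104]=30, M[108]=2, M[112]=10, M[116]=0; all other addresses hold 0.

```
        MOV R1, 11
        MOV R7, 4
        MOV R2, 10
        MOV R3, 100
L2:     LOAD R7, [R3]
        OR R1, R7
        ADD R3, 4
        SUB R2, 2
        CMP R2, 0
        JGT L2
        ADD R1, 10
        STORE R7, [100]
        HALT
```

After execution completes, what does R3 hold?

120

after MOV R1, 11: R1=11
after MOV R7, 4: R7=4
after MOV R2, 10: R2=10
after MOV R3, 100: R3=100
after LOAD R7, [R3]: R7=M[100]=15
after OR R1, R7: R1=11|15=15
after ADD R3, 4: R3=100+4=104
after SUB R2, 2: R2=10-2=8
CMP R2, 0  (cmp 8,0)
JGT L2: taken
after LOAD R7, [R3]: R7=M[104]=30
after OR R1, R7: R1=15|30=31
after ADD R3, 4: R3=104+4=108
after SUB R2, 2: R2=8-2=6
CMP R2, 0  (cmp 6,0)
JGT L2: taken
after LOAD R7, [R3]: R7=M[108]=2
after OR R1, R7: R1=31|2=31
after ADD R3, 4: R3=108+4=112
after SUB R2, 2: R2=6-2=4
CMP R2, 0  (cmp 4,0)
JGT L2: taken
after LOAD R7, [R3]: R7=M[112]=10
after OR R1, R7: R1=31|10=31
after ADD R3, 4: R3=112+4=116
after SUB R2, 2: R2=4-2=2
CMP R2, 0  (cmp 2,0)
JGT L2: taken
after LOAD R7, [R3]: R7=M[116]=0
after OR R1, R7: R1=31|0=31
after ADD R3, 4: R3=116+4=120
after SUB R2, 2: R2=2-2=0
CMP R2, 0  (cmp 0,0)
JGT L2: not taken
after ADD R1, 10: R1=31+10=41
STORE R7, [100] → M[100]=0
halt.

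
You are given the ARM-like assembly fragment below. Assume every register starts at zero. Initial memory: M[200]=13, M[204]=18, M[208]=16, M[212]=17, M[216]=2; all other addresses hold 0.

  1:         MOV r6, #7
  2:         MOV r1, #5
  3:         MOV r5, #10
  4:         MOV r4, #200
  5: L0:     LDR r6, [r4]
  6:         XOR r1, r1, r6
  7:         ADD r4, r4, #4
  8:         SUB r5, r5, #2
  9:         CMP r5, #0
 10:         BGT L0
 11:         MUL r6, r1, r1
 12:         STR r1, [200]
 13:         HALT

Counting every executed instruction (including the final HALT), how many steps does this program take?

MOV r6, #7 → r6=7
MOV r1, #5 → r1=5
MOV r5, #10 → r5=10
MOV r4, #200 → r4=200
LDR r6, [r4] → r6=M[200]=13
XOR r1, r1, r6 → r1=5^13=8
ADD r4, r4, #4 → r4=200+4=204
SUB r5, r5, #2 → r5=10-2=8
CMP r5, #0  (cmp 8,0)
BGT L0: taken
LDR r6, [r4] → r6=M[204]=18
XOR r1, r1, r6 → r1=8^18=26
ADD r4, r4, #4 → r4=204+4=208
SUB r5, r5, #2 → r5=8-2=6
CMP r5, #0  (cmp 6,0)
BGT L0: taken
LDR r6, [r4] → r6=M[208]=16
XOR r1, r1, r6 → r1=26^16=10
ADD r4, r4, #4 → r4=208+4=212
SUB r5, r5, #2 → r5=6-2=4
CMP r5, #0  (cmp 4,0)
BGT L0: taken
LDR r6, [r4] → r6=M[212]=17
XOR r1, r1, r6 → r1=10^17=27
ADD r4, r4, #4 → r4=212+4=216
SUB r5, r5, #2 → r5=4-2=2
CMP r5, #0  (cmp 2,0)
BGT L0: taken
LDR r6, [r4] → r6=M[216]=2
XOR r1, r1, r6 → r1=27^2=25
ADD r4, r4, #4 → r4=216+4=220
SUB r5, r5, #2 → r5=2-2=0
CMP r5, #0  (cmp 0,0)
BGT L0: not taken
MUL r6, r1, r1 → r6=25*25=625
STR r1, [200] → M[200]=25
halt.
Total executed instructions: 37.

37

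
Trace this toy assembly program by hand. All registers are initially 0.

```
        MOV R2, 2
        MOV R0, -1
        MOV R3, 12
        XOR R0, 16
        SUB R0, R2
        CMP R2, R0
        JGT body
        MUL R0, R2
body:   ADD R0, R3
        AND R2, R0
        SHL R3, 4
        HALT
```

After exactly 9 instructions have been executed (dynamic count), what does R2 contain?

0

after MOV R2, 2: R2=2
after MOV R0, -1: R0=-1
after MOV R3, 12: R3=12
after XOR R0, 16: R0=(-1)^16=-17
after SUB R0, R2: R0=(-17)-2=-19
CMP R2, R0  (cmp 2,-19)
JGT body: taken
after ADD R0, R3: R0=(-19)+12=-7
after AND R2, R0: R2=2&(-7)=0
After step 9: R2 = 0.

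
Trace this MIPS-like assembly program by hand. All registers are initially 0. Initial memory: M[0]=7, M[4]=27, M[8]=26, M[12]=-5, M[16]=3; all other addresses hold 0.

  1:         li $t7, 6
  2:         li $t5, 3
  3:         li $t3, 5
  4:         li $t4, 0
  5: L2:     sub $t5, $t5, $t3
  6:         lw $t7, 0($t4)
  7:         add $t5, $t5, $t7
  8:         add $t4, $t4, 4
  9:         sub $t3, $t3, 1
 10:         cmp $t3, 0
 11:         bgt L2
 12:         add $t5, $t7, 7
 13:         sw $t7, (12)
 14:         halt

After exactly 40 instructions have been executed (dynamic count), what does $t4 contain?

after li $t7, 6: $t7=6
after li $t5, 3: $t5=3
after li $t3, 5: $t3=5
after li $t4, 0: $t4=0
after sub $t5, $t5, $t3: $t5=3-5=-2
after lw $t7, 0($t4): $t7=M[0]=7
after add $t5, $t5, $t7: $t5=(-2)+7=5
after add $t4, $t4, 4: $t4=0+4=4
after sub $t3, $t3, 1: $t3=5-1=4
cmp $t3, 0  (cmp 4,0)
bgt L2: taken
after sub $t5, $t5, $t3: $t5=5-4=1
after lw $t7, 0($t4): $t7=M[4]=27
after add $t5, $t5, $t7: $t5=1+27=28
after add $t4, $t4, 4: $t4=4+4=8
after sub $t3, $t3, 1: $t3=4-1=3
cmp $t3, 0  (cmp 3,0)
bgt L2: taken
after sub $t5, $t5, $t3: $t5=28-3=25
after lw $t7, 0($t4): $t7=M[8]=26
after add $t5, $t5, $t7: $t5=25+26=51
after add $t4, $t4, 4: $t4=8+4=12
after sub $t3, $t3, 1: $t3=3-1=2
cmp $t3, 0  (cmp 2,0)
bgt L2: taken
after sub $t5, $t5, $t3: $t5=51-2=49
after lw $t7, 0($t4): $t7=M[12]=-5
after add $t5, $t5, $t7: $t5=49+(-5)=44
after add $t4, $t4, 4: $t4=12+4=16
after sub $t3, $t3, 1: $t3=2-1=1
cmp $t3, 0  (cmp 1,0)
bgt L2: taken
after sub $t5, $t5, $t3: $t5=44-1=43
after lw $t7, 0($t4): $t7=M[16]=3
after add $t5, $t5, $t7: $t5=43+3=46
after add $t4, $t4, 4: $t4=16+4=20
after sub $t3, $t3, 1: $t3=1-1=0
cmp $t3, 0  (cmp 0,0)
bgt L2: not taken
after add $t5, $t7, 7: $t5=3+7=10
After step 40: $t4 = 20.

20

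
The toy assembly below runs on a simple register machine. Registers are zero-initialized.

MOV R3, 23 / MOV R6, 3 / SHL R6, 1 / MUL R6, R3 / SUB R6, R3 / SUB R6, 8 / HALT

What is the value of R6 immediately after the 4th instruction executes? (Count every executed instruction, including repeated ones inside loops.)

138

after MOV R3, 23: R3=23
after MOV R6, 3: R6=3
after SHL R6, 1: R6=3<<1=6
after MUL R6, R3: R6=6*23=138
After step 4: R6 = 138.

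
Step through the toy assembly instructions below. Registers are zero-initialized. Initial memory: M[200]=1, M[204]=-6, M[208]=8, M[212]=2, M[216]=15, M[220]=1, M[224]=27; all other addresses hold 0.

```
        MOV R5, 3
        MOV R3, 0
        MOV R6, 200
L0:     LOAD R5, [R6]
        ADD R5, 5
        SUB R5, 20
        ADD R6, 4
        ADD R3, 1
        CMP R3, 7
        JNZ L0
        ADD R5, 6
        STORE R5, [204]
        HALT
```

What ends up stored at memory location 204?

18

MOV R5, 3 → R5=3
MOV R3, 0 → R3=0
MOV R6, 200 → R6=200
LOAD R5, [R6] → R5=M[200]=1
ADD R5, 5 → R5=1+5=6
SUB R5, 20 → R5=6-20=-14
ADD R6, 4 → R6=200+4=204
ADD R3, 1 → R3=0+1=1
CMP R3, 7  (cmp 1,7)
JNZ L0: taken
LOAD R5, [R6] → R5=M[204]=-6
ADD R5, 5 → R5=(-6)+5=-1
SUB R5, 20 → R5=(-1)-20=-21
ADD R6, 4 → R6=204+4=208
ADD R3, 1 → R3=1+1=2
CMP R3, 7  (cmp 2,7)
JNZ L0: taken
LOAD R5, [R6] → R5=M[208]=8
ADD R5, 5 → R5=8+5=13
SUB R5, 20 → R5=13-20=-7
ADD R6, 4 → R6=208+4=212
ADD R3, 1 → R3=2+1=3
CMP R3, 7  (cmp 3,7)
JNZ L0: taken
LOAD R5, [R6] → R5=M[212]=2
ADD R5, 5 → R5=2+5=7
SUB R5, 20 → R5=7-20=-13
ADD R6, 4 → R6=212+4=216
ADD R3, 1 → R3=3+1=4
CMP R3, 7  (cmp 4,7)
JNZ L0: taken
LOAD R5, [R6] → R5=M[216]=15
ADD R5, 5 → R5=15+5=20
SUB R5, 20 → R5=20-20=0
ADD R6, 4 → R6=216+4=220
ADD R3, 1 → R3=4+1=5
CMP R3, 7  (cmp 5,7)
JNZ L0: taken
LOAD R5, [R6] → R5=M[220]=1
ADD R5, 5 → R5=1+5=6
SUB R5, 20 → R5=6-20=-14
ADD R6, 4 → R6=220+4=224
ADD R3, 1 → R3=5+1=6
CMP R3, 7  (cmp 6,7)
JNZ L0: taken
LOAD R5, [R6] → R5=M[224]=27
ADD R5, 5 → R5=27+5=32
SUB R5, 20 → R5=32-20=12
ADD R6, 4 → R6=224+4=228
ADD R3, 1 → R3=6+1=7
CMP R3, 7  (cmp 7,7)
JNZ L0: not taken
ADD R5, 6 → R5=12+6=18
STORE R5, [204] → M[204]=18
halt.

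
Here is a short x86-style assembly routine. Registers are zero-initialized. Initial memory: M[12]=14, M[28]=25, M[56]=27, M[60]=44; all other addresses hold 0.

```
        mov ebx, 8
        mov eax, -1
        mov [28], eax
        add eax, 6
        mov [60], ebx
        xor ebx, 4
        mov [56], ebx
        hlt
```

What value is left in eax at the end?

5

mov ebx, 8 → ebx=8
mov eax, -1 → eax=-1
mov [28], eax → M[28]=-1
add eax, 6 → eax=(-1)+6=5
mov [60], ebx → M[60]=8
xor ebx, 4 → ebx=8^4=12
mov [56], ebx → M[56]=12
halt.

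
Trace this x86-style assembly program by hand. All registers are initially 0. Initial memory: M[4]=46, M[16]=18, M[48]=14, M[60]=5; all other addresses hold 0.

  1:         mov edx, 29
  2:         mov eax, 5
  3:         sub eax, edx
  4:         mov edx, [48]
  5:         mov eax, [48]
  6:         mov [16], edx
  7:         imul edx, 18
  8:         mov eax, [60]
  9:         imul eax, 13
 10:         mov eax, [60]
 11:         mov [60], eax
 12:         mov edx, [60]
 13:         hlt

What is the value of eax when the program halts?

after mov edx, 29: edx=29
after mov eax, 5: eax=5
after sub eax, edx: eax=5-29=-24
after mov edx, [48]: edx=M[48]=14
after mov eax, [48]: eax=M[48]=14
mov [16], edx → M[16]=14
after imul edx, 18: edx=14*18=252
after mov eax, [60]: eax=M[60]=5
after imul eax, 13: eax=5*13=65
after mov eax, [60]: eax=M[60]=5
mov [60], eax → M[60]=5
after mov edx, [60]: edx=M[60]=5
halt.

5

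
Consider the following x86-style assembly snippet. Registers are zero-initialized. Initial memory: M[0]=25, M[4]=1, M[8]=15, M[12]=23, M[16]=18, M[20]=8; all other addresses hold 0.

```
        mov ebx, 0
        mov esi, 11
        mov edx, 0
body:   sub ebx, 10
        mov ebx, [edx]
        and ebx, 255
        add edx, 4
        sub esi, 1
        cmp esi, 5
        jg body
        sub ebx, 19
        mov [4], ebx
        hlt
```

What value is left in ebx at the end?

-11

ebx=0
esi=11
edx=0
ebx=0-10=-10
ebx=M[0]=25
ebx=25&255=25
edx=0+4=4
esi=11-1=10
cmp esi, 5  (cmp 10,5)
jg body: taken
ebx=25-10=15
ebx=M[4]=1
ebx=1&255=1
edx=4+4=8
esi=10-1=9
cmp esi, 5  (cmp 9,5)
jg body: taken
ebx=1-10=-9
ebx=M[8]=15
ebx=15&255=15
edx=8+4=12
esi=9-1=8
cmp esi, 5  (cmp 8,5)
jg body: taken
ebx=15-10=5
ebx=M[12]=23
ebx=23&255=23
edx=12+4=16
esi=8-1=7
cmp esi, 5  (cmp 7,5)
jg body: taken
ebx=23-10=13
ebx=M[16]=18
ebx=18&255=18
edx=16+4=20
esi=7-1=6
cmp esi, 5  (cmp 6,5)
jg body: taken
ebx=18-10=8
ebx=M[20]=8
ebx=8&255=8
edx=20+4=24
esi=6-1=5
cmp esi, 5  (cmp 5,5)
jg body: not taken
ebx=8-19=-11
mov [4], ebx → M[4]=-11
halt.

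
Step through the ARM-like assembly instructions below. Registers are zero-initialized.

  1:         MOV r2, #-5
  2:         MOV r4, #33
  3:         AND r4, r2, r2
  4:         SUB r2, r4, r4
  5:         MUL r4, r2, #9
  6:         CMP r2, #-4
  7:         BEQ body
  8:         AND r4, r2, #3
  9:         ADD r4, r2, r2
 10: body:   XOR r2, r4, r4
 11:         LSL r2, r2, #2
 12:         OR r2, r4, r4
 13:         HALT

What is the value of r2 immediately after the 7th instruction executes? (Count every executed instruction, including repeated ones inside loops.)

after MOV r2, #-5: r2=-5
after MOV r4, #33: r4=33
after AND r4, r2, r2: r4=(-5)&(-5)=-5
after SUB r2, r4, r4: r2=(-5)-(-5)=0
after MUL r4, r2, #9: r4=0*9=0
CMP r2, #-4  (cmp 0,-4)
BEQ body: not taken
After step 7: r2 = 0.

0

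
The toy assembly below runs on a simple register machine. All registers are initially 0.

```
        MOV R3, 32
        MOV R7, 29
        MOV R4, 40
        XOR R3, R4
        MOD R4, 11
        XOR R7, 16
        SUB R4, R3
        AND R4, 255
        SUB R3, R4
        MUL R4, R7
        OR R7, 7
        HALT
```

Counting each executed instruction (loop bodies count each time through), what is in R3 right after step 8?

8

R3=32
R7=29
R4=40
R3=32^40=8
R4=40%11=7
R7=29^16=13
R4=7-8=-1
R4=(-1)&255=255
After step 8: R3 = 8.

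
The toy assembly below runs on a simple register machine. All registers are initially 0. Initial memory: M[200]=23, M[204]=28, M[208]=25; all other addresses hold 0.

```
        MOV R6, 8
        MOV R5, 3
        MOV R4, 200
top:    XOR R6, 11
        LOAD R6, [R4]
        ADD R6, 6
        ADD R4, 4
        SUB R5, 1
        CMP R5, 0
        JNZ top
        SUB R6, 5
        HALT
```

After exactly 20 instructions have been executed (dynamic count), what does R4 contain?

208

MOV R6, 8 → R6=8
MOV R5, 3 → R5=3
MOV R4, 200 → R4=200
XOR R6, 11 → R6=8^11=3
LOAD R6, [R4] → R6=M[200]=23
ADD R6, 6 → R6=23+6=29
ADD R4, 4 → R4=200+4=204
SUB R5, 1 → R5=3-1=2
CMP R5, 0  (cmp 2,0)
JNZ top: taken
XOR R6, 11 → R6=29^11=22
LOAD R6, [R4] → R6=M[204]=28
ADD R6, 6 → R6=28+6=34
ADD R4, 4 → R4=204+4=208
SUB R5, 1 → R5=2-1=1
CMP R5, 0  (cmp 1,0)
JNZ top: taken
XOR R6, 11 → R6=34^11=41
LOAD R6, [R4] → R6=M[208]=25
ADD R6, 6 → R6=25+6=31
After step 20: R4 = 208.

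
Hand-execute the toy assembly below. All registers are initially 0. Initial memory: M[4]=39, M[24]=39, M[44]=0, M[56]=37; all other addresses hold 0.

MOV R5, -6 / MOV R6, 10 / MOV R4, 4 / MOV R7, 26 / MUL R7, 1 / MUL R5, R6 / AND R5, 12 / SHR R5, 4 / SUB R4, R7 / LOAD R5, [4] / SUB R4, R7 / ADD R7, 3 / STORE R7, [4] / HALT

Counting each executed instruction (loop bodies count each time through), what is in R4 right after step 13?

MOV R5, -6 → R5=-6
MOV R6, 10 → R6=10
MOV R4, 4 → R4=4
MOV R7, 26 → R7=26
MUL R7, 1 → R7=26*1=26
MUL R5, R6 → R5=(-6)*10=-60
AND R5, 12 → R5=(-60)&12=4
SHR R5, 4 → R5=4>>4=0
SUB R4, R7 → R4=4-26=-22
LOAD R5, [4] → R5=M[4]=39
SUB R4, R7 → R4=(-22)-26=-48
ADD R7, 3 → R7=26+3=29
STORE R7, [4] → M[4]=29
After step 13: R4 = -48.

-48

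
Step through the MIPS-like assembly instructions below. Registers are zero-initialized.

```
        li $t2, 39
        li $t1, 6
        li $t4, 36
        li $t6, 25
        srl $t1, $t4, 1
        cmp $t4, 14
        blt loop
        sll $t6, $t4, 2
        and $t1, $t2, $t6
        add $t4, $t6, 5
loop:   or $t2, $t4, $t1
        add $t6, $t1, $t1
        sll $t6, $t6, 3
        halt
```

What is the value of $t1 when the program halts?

after li $t2, 39: $t2=39
after li $t1, 6: $t1=6
after li $t4, 36: $t4=36
after li $t6, 25: $t6=25
after srl $t1, $t4, 1: $t1=36>>1=18
cmp $t4, 14  (cmp 36,14)
blt loop: not taken
after sll $t6, $t4, 2: $t6=36<<2=144
after and $t1, $t2, $t6: $t1=39&144=0
after add $t4, $t6, 5: $t4=144+5=149
after or $t2, $t4, $t1: $t2=149|0=149
after add $t6, $t1, $t1: $t6=0+0=0
after sll $t6, $t6, 3: $t6=0<<3=0
halt.

0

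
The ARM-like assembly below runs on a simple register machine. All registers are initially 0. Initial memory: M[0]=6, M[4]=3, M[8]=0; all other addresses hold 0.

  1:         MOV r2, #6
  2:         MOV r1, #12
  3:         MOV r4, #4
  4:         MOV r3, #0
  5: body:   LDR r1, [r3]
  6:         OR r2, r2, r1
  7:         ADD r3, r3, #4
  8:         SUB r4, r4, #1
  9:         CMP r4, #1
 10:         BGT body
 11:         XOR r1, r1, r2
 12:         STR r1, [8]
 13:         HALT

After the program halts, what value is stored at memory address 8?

after MOV r2, #6: r2=6
after MOV r1, #12: r1=12
after MOV r4, #4: r4=4
after MOV r3, #0: r3=0
after LDR r1, [r3]: r1=M[0]=6
after OR r2, r2, r1: r2=6|6=6
after ADD r3, r3, #4: r3=0+4=4
after SUB r4, r4, #1: r4=4-1=3
CMP r4, #1  (cmp 3,1)
BGT body: taken
after LDR r1, [r3]: r1=M[4]=3
after OR r2, r2, r1: r2=6|3=7
after ADD r3, r3, #4: r3=4+4=8
after SUB r4, r4, #1: r4=3-1=2
CMP r4, #1  (cmp 2,1)
BGT body: taken
after LDR r1, [r3]: r1=M[8]=0
after OR r2, r2, r1: r2=7|0=7
after ADD r3, r3, #4: r3=8+4=12
after SUB r4, r4, #1: r4=2-1=1
CMP r4, #1  (cmp 1,1)
BGT body: not taken
after XOR r1, r1, r2: r1=0^7=7
STR r1, [8] → M[8]=7
halt.

7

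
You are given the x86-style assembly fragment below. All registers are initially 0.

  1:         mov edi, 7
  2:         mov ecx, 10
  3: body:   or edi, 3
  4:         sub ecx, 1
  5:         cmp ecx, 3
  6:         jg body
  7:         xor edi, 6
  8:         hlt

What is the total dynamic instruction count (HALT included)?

32

edi=7
ecx=10
edi=7|3=7
ecx=10-1=9
cmp ecx, 3  (cmp 9,3)
jg body: taken
edi=7|3=7
ecx=9-1=8
cmp ecx, 3  (cmp 8,3)
jg body: taken
edi=7|3=7
ecx=8-1=7
cmp ecx, 3  (cmp 7,3)
jg body: taken
edi=7|3=7
ecx=7-1=6
cmp ecx, 3  (cmp 6,3)
jg body: taken
edi=7|3=7
ecx=6-1=5
cmp ecx, 3  (cmp 5,3)
jg body: taken
edi=7|3=7
ecx=5-1=4
cmp ecx, 3  (cmp 4,3)
jg body: taken
edi=7|3=7
ecx=4-1=3
cmp ecx, 3  (cmp 3,3)
jg body: not taken
edi=7^6=1
halt.
Total executed instructions: 32.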